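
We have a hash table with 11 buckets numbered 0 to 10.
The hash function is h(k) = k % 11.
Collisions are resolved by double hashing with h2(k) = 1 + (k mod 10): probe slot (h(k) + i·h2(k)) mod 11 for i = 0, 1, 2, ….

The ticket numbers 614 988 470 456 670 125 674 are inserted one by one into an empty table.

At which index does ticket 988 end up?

614: h=9 → slot 9
988: h=9, h2=9, probe 9,7 → slot 7
470: h=8 → slot 8
456: h=5 → slot 5
670: h=10 → slot 10
125: h=4 → slot 4
674: h=3 → slot 3
Table: [∅, ∅, ∅, 674, 125, 456, ∅, 988, 470, 614, 670]

7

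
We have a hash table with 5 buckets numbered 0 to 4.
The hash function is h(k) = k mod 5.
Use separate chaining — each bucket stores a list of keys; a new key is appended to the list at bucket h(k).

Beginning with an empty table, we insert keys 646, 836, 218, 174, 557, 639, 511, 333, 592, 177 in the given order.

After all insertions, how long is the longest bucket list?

646 -> bucket 1
836 -> bucket 1 (collision)
218 -> bucket 3
174 -> bucket 4
557 -> bucket 2
639 -> bucket 4 (collision)
511 -> bucket 1 (collision)
333 -> bucket 3 (collision)
592 -> bucket 2 (collision)
177 -> bucket 2 (collision)
Final buckets:
0: .
1: 646 -> 836 -> 511
2: 557 -> 592 -> 177
3: 218 -> 333
4: 174 -> 639

3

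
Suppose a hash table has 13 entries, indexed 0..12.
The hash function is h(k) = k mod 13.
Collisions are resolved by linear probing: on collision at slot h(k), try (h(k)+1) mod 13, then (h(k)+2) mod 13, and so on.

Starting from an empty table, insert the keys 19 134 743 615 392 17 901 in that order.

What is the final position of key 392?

19: h=6 => slot 6
134: h=4 => slot 4
743: h=2 => slot 2
615: h=4, probe 4,5 => slot 5
392: h=2, probe 2,3 => slot 3
17: h=4, probe 4,5,6,7 => slot 7
901: h=4, probe 4,5,6,7,8 => slot 8
Table: [., ., 743, 392, 134, 615, 19, 17, 901, ., ., ., .]

3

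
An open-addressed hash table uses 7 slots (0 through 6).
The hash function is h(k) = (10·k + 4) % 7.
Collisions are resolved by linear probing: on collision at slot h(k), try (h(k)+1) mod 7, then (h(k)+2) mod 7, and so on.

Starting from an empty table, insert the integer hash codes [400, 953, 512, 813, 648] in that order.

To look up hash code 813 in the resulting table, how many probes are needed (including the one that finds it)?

400 hashes to 0; slot 0 is free → place at 0.
953 hashes to 0; 0 taken → place at 1.
512 hashes to 0; 0,1 taken → place at 2.
813 hashes to 0; 0,1,2 taken → place at 3.
648 hashes to 2; 2,3 taken → place at 4.
Table: [400, 953, 512, 813, 648, -, -]
Lookup 813: h=0, probe 0,1,2,3 → found at 3.

4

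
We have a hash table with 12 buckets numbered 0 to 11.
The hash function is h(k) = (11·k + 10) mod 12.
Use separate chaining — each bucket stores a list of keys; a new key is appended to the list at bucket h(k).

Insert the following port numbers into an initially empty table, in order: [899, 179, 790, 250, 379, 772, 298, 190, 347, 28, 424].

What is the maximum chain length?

Insert 899: h=11, bucket 11 empty → new chain.
Insert 179: h=11, bucket 11 nonempty → append to chain.
Insert 790: h=0, bucket 0 empty → new chain.
Insert 250: h=0, bucket 0 nonempty → append to chain.
Insert 379: h=3, bucket 3 empty → new chain.
Insert 772: h=6, bucket 6 empty → new chain.
Insert 298: h=0, bucket 0 nonempty → append to chain.
Insert 190: h=0, bucket 0 nonempty → append to chain.
Insert 347: h=11, bucket 11 nonempty → append to chain.
Insert 28: h=6, bucket 6 nonempty → append to chain.
Insert 424: h=6, bucket 6 nonempty → append to chain.
Final buckets:
0: 790 -> 250 -> 298 -> 190
1: .
2: .
3: 379
4: .
5: .
6: 772 -> 28 -> 424
7: .
8: .
9: .
10: .
11: 899 -> 179 -> 347

4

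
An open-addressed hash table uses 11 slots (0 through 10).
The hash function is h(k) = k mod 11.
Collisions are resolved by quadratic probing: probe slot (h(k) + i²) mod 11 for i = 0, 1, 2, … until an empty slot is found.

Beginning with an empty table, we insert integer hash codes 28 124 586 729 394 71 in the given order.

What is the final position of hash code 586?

28: h=6 → slot 6
124: h=3 → slot 3
586: h=3, probe 3,4 → slot 4
729: h=3, probe 3,4,7 → slot 7
394: h=9 → slot 9
71: h=5 → slot 5
Table: [—, —, —, 124, 586, 71, 28, 729, —, 394, —]

4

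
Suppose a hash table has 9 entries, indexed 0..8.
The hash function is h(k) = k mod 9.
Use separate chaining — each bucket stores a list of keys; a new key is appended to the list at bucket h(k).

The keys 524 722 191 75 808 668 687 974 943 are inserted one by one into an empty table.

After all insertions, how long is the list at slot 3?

2

524 -> bucket 2
722 -> bucket 2 (collision)
191 -> bucket 2 (collision)
75 -> bucket 3
808 -> bucket 7
668 -> bucket 2 (collision)
687 -> bucket 3 (collision)
974 -> bucket 2 (collision)
943 -> bucket 7 (collision)
Final buckets:
0: ∅
1: ∅
2: 524 -> 722 -> 191 -> 668 -> 974
3: 75 -> 687
4: ∅
5: ∅
6: ∅
7: 808 -> 943
8: ∅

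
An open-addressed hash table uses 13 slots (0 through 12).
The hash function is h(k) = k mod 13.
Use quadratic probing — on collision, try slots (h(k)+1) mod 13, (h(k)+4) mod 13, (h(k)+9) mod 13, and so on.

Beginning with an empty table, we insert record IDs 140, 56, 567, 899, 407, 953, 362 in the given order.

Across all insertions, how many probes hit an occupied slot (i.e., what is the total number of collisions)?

4

Insert 140: h=10, slot 10 empty -> index 10.
Insert 56: h=4, slot 4 empty -> index 4.
Insert 567: h=8, slot 8 empty -> index 8.
Insert 899: h=2, slot 2 empty -> index 2.
Insert 407: h=4, slot 4 occupied -> index 5.
Insert 953: h=4, slots 4,5,8 occupied -> index 0.
Insert 362: h=11, slot 11 empty -> index 11.
Table: [953, _, 899, _, 56, 407, _, _, 567, _, 140, 362, _]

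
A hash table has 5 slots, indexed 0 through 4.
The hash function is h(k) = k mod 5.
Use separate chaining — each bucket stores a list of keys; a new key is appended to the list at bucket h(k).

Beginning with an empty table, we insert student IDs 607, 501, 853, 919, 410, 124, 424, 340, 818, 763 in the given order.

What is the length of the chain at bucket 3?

3

Insert 607: h=2, bucket 2 empty → new chain.
Insert 501: h=1, bucket 1 empty → new chain.
Insert 853: h=3, bucket 3 empty → new chain.
Insert 919: h=4, bucket 4 empty → new chain.
Insert 410: h=0, bucket 0 empty → new chain.
Insert 124: h=4, bucket 4 nonempty → append to chain.
Insert 424: h=4, bucket 4 nonempty → append to chain.
Insert 340: h=0, bucket 0 nonempty → append to chain.
Insert 818: h=3, bucket 3 nonempty → append to chain.
Insert 763: h=3, bucket 3 nonempty → append to chain.
Final buckets:
0: 410 -> 340
1: 501
2: 607
3: 853 -> 818 -> 763
4: 919 -> 124 -> 424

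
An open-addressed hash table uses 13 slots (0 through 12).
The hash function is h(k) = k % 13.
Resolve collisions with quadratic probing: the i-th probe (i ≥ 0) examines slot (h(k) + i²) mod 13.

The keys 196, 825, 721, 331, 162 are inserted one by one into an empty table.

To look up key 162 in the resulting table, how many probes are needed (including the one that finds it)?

Insert 196: h=1, slot 1 empty => index 1.
Insert 825: h=6, slot 6 empty => index 6.
Insert 721: h=6, slot 6 occupied => index 7.
Insert 331: h=6, slots 6,7 occupied => index 10.
Insert 162: h=6, slots 6,7,10 occupied => index 2.
Table: [—, 196, 162, —, —, —, 825, 721, —, —, 331, —, —]
Lookup 162: h=6, probe 6,7,10,2 → found at 2.

4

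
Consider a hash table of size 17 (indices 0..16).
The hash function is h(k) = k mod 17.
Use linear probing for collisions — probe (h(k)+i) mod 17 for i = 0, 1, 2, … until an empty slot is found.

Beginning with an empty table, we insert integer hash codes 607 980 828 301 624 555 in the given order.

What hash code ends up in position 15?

624

Insert 607: h=12, slot 12 empty => index 12.
Insert 980: h=11, slot 11 empty => index 11.
Insert 828: h=12, slot 12 occupied => index 13.
Insert 301: h=12, slots 12,13 occupied => index 14.
Insert 624: h=12, slots 12,13,14 occupied => index 15.
Insert 555: h=11, slots 11,12,13,14,15 occupied => index 16.
Table: [-, -, -, -, -, -, -, -, -, -, -, 980, 607, 828, 301, 624, 555]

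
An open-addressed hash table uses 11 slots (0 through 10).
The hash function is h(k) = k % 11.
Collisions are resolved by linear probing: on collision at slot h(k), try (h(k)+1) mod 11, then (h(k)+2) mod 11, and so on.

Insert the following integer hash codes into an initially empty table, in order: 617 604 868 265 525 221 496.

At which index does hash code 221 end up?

Insert 617: h=1, slot 1 empty => index 1.
Insert 604: h=10, slot 10 empty => index 10.
Insert 868: h=10, slot 10 occupied => index 0.
Insert 265: h=1, slot 1 occupied => index 2.
Insert 525: h=8, slot 8 empty => index 8.
Insert 221: h=1, slots 1,2 occupied => index 3.
Insert 496: h=1, slots 1,2,3 occupied => index 4.
Table: [868, 617, 265, 221, 496, ∅, ∅, ∅, 525, ∅, 604]

3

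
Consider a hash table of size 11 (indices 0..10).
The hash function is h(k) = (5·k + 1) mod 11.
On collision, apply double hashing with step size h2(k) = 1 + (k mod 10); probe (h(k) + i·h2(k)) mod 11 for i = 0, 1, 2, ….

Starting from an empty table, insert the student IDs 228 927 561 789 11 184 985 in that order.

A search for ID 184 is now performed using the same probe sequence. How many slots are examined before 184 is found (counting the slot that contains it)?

2

228: h=8 => slot 8
927: h=5 => slot 5
561: h=1 => slot 1
789: h=8, h2=10, probe 8,7 => slot 7
11: h=1, h2=2, probe 1,3 => slot 3
184: h=8, h2=5, probe 8,2 => slot 2
985: h=9 => slot 9
Table: [_, 561, 184, 11, _, 927, _, 789, 228, 985, _]
Lookup 184: h=8, h2=5, probe 8,2 → found at 2.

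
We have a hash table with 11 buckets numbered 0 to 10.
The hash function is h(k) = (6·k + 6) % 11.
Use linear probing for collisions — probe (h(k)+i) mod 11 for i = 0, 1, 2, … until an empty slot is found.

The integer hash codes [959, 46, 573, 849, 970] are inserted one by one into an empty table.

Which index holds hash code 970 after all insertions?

Insert 959: h=7, slot 7 empty -> index 7.
Insert 46: h=7, slot 7 occupied -> index 8.
Insert 573: h=1, slot 1 empty -> index 1.
Insert 849: h=7, slots 7,8 occupied -> index 9.
Insert 970: h=7, slots 7,8,9 occupied -> index 10.
Table: [-, 573, -, -, -, -, -, 959, 46, 849, 970]

10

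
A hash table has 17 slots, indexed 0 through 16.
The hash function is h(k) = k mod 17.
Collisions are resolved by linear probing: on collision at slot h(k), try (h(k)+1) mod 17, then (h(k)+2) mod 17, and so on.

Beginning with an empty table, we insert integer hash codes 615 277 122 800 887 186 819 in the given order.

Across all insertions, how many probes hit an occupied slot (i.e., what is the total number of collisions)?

8

615 hashes to 3; slot 3 is free => place at 3.
277 hashes to 5; slot 5 is free => place at 5.
122 hashes to 3; 3 taken => place at 4.
800 hashes to 1; slot 1 is free => place at 1.
887 hashes to 3; 3,4,5 taken => place at 6.
186 hashes to 16; slot 16 is free => place at 16.
819 hashes to 3; 3,4,5,6 taken => place at 7.
Table: [_, 800, _, 615, 122, 277, 887, 819, _, _, _, _, _, _, _, _, 186]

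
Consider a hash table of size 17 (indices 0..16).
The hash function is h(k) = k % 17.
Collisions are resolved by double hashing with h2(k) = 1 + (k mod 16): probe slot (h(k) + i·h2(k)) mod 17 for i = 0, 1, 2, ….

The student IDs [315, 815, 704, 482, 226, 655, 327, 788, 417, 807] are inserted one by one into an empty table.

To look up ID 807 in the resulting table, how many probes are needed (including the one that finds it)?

4

315 hashes to 9; slot 9 is free → place at 9.
815 hashes to 16; slot 16 is free → place at 16.
704 hashes to 7; slot 7 is free → place at 7.
482 hashes to 6; slot 6 is free → place at 6.
226 hashes to 5; slot 5 is free → place at 5.
655 hashes to 9, h2=16; 9 taken → place at 8.
327 hashes to 4; slot 4 is free → place at 4.
788 hashes to 6, h2=5; 6 taken → place at 11.
417 hashes to 9, h2=2; 9,11 taken → place at 13.
807 hashes to 8, h2=8; 8,16,7 taken → place at 15.
Table: [—, —, —, —, 327, 226, 482, 704, 655, 315, —, 788, —, 417, —, 807, 815]
Lookup 807: h=8, h2=8, probe 8,16,7,15 → found at 15.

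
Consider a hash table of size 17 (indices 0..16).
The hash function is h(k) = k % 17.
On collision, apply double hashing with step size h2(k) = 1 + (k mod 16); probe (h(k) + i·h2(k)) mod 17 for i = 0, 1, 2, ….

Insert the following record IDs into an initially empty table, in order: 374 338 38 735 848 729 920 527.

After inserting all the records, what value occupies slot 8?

729

374 hashes to 0; slot 0 is free => place at 0.
338 hashes to 15; slot 15 is free => place at 15.
38 hashes to 4; slot 4 is free => place at 4.
735 hashes to 4, h2=16; 4 taken => place at 3.
848 hashes to 15, h2=1; 15 taken => place at 16.
729 hashes to 15, h2=10; 15 taken => place at 8.
920 hashes to 2; slot 2 is free => place at 2.
527 hashes to 0, h2=16; 0,16,15 taken => place at 14.
Table: [374, -, 920, 735, 38, -, -, -, 729, -, -, -, -, -, 527, 338, 848]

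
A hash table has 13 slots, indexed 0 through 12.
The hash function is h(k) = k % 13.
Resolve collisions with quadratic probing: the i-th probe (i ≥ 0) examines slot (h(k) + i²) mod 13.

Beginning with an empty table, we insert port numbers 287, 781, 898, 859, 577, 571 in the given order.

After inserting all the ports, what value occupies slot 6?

Insert 287: h=1, slot 1 empty -> index 1.
Insert 781: h=1, slot 1 occupied -> index 2.
Insert 898: h=1, slots 1,2 occupied -> index 5.
Insert 859: h=1, slots 1,2,5 occupied -> index 10.
Insert 577: h=5, slot 5 occupied -> index 6.
Insert 571: h=12, slot 12 empty -> index 12.
Table: [∅, 287, 781, ∅, ∅, 898, 577, ∅, ∅, ∅, 859, ∅, 571]

577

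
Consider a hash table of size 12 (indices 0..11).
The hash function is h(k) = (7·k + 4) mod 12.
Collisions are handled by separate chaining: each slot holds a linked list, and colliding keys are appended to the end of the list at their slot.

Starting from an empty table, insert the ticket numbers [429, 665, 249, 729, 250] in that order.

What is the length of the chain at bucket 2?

1

429 -> bucket 7
665 -> bucket 3
249 -> bucket 7 (collision)
729 -> bucket 7 (collision)
250 -> bucket 2
Final buckets:
0: —
1: —
2: 250
3: 665
4: —
5: —
6: —
7: 429 -> 249 -> 729
8: —
9: —
10: —
11: —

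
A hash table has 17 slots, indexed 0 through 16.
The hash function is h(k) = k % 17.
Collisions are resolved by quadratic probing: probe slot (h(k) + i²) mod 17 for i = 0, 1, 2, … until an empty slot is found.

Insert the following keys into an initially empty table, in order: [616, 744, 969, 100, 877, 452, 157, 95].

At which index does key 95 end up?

616: h=4 -> slot 4
744: h=13 -> slot 13
969: h=0 -> slot 0
100: h=15 -> slot 15
877: h=10 -> slot 10
452: h=10, probe 10,11 -> slot 11
157: h=4, probe 4,5 -> slot 5
95: h=10, probe 10,11,14 -> slot 14
Table: [969, _, _, _, 616, 157, _, _, _, _, 877, 452, _, 744, 95, 100, _]

14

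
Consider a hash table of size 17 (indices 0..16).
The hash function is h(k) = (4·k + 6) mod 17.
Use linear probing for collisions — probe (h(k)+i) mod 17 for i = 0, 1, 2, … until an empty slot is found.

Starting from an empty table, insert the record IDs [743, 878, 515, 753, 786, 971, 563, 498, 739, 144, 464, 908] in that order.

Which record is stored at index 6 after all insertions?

743: h=3 → slot 3
878: h=16 → slot 16
515: h=9 → slot 9
753: h=9, probe 9,10 → slot 10
786: h=5 → slot 5
971: h=14 → slot 14
563: h=14, probe 14,15 → slot 15
498: h=9, probe 9,10,11 → slot 11
739: h=4 → slot 4
144: h=4, probe 4,5,6 → slot 6
464: h=9, probe 9,10,11,12 → slot 12
908: h=0 → slot 0
Table: [908, -, -, 743, 739, 786, 144, -, -, 515, 753, 498, 464, -, 971, 563, 878]

144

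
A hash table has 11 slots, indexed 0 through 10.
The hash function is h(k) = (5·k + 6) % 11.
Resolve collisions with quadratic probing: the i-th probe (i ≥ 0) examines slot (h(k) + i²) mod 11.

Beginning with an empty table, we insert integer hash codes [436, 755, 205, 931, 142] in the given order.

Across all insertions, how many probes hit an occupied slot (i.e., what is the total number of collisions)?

7

436: h=8 -> slot 8
755: h=8, probe 8,9 -> slot 9
205: h=8, probe 8,9,1 -> slot 1
931: h=8, probe 8,9,1,6 -> slot 6
142: h=1, probe 1,2 -> slot 2
Table: [—, 205, 142, —, —, —, 931, —, 436, 755, —]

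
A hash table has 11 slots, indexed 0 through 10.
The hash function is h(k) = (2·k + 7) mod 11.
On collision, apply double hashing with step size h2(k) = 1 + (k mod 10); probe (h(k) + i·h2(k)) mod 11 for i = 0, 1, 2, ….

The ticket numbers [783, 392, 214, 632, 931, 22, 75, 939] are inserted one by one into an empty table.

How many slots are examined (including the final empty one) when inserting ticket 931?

783 hashes to 0; slot 0 is free => place at 0.
392 hashes to 10; slot 10 is free => place at 10.
214 hashes to 6; slot 6 is free => place at 6.
632 hashes to 6, h2=3; 6 taken => place at 9.
931 hashes to 10, h2=2; 10 taken => place at 1.
22 hashes to 7; slot 7 is free => place at 7.
75 hashes to 3; slot 3 is free => place at 3.
939 hashes to 4; slot 4 is free => place at 4.
Table: [783, 931, -, 75, 939, -, 214, 22, -, 632, 392]

2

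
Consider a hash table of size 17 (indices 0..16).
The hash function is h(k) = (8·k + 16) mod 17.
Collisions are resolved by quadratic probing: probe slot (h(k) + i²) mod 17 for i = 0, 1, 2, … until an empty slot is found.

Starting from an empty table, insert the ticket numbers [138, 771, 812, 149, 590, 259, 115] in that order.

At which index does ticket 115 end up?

Insert 138: h=15, slot 15 empty → index 15.
Insert 771: h=13, slot 13 empty → index 13.
Insert 812: h=1, slot 1 empty → index 1.
Insert 149: h=1, slot 1 occupied → index 2.
Insert 590: h=10, slot 10 empty → index 10.
Insert 259: h=14, slot 14 empty → index 14.
Insert 115: h=1, slots 1,2 occupied → index 5.
Table: [—, 812, 149, —, —, 115, —, —, —, —, 590, —, —, 771, 259, 138, —]

5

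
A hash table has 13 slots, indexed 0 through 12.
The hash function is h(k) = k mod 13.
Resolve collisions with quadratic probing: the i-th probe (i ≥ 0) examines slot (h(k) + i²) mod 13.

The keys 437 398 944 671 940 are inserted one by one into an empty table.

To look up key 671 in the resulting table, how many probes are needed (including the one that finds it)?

Insert 437: h=8, slot 8 empty → index 8.
Insert 398: h=8, slot 8 occupied → index 9.
Insert 944: h=8, slots 8,9 occupied → index 12.
Insert 671: h=8, slots 8,9,12 occupied → index 4.
Insert 940: h=4, slot 4 occupied → index 5.
Table: [∅, ∅, ∅, ∅, 671, 940, ∅, ∅, 437, 398, ∅, ∅, 944]
Lookup 671: h=8, probe 8,9,12,4 → found at 4.

4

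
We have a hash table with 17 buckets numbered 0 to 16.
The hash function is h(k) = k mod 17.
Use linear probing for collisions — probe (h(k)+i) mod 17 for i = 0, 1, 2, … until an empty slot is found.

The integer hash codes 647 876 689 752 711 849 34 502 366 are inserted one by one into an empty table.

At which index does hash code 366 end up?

647: h=1 -> slot 1
876: h=9 -> slot 9
689: h=9, probe 9,10 -> slot 10
752: h=4 -> slot 4
711: h=14 -> slot 14
849: h=16 -> slot 16
34: h=0 -> slot 0
502: h=9, probe 9,10,11 -> slot 11
366: h=9, probe 9,10,11,12 -> slot 12
Table: [34, 647, —, —, 752, —, —, —, —, 876, 689, 502, 366, —, 711, —, 849]

12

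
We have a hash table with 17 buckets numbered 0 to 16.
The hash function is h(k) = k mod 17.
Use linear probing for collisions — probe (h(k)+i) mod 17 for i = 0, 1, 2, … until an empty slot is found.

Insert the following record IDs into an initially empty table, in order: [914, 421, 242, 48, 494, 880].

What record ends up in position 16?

880

914: h=13 → slot 13
421: h=13, probe 13,14 → slot 14
242: h=4 → slot 4
48: h=14, probe 14,15 → slot 15
494: h=1 → slot 1
880: h=13, probe 13,14,15,16 → slot 16
Table: [∅, 494, ∅, ∅, 242, ∅, ∅, ∅, ∅, ∅, ∅, ∅, ∅, 914, 421, 48, 880]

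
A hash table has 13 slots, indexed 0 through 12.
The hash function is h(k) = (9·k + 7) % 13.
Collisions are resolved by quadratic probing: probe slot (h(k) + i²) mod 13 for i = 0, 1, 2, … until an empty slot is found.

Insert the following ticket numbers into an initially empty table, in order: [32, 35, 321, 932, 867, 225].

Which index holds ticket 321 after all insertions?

32 hashes to 9; slot 9 is free -> place at 9.
35 hashes to 10; slot 10 is free -> place at 10.
321 hashes to 10; 10 taken -> place at 11.
932 hashes to 10; 10,11 taken -> place at 1.
867 hashes to 10; 10,11,1 taken -> place at 6.
225 hashes to 4; slot 4 is free -> place at 4.
Table: [-, 932, -, -, 225, -, 867, -, -, 32, 35, 321, -]

11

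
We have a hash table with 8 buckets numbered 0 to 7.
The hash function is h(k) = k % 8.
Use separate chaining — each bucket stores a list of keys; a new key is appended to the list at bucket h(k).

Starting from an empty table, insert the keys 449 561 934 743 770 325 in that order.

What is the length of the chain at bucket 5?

Insert 449: h=1, bucket 1 empty -> new chain.
Insert 561: h=1, bucket 1 nonempty -> append to chain.
Insert 934: h=6, bucket 6 empty -> new chain.
Insert 743: h=7, bucket 7 empty -> new chain.
Insert 770: h=2, bucket 2 empty -> new chain.
Insert 325: h=5, bucket 5 empty -> new chain.
Final buckets:
0: _
1: 449 -> 561
2: 770
3: _
4: _
5: 325
6: 934
7: 743

1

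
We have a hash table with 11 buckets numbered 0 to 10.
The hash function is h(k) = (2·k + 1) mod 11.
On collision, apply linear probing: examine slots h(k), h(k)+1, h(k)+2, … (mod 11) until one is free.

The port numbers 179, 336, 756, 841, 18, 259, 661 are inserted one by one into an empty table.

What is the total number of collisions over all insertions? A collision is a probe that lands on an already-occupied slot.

3

179 hashes to 7; slot 7 is free => place at 7.
336 hashes to 2; slot 2 is free => place at 2.
756 hashes to 6; slot 6 is free => place at 6.
841 hashes to 0; slot 0 is free => place at 0.
18 hashes to 4; slot 4 is free => place at 4.
259 hashes to 2; 2 taken => place at 3.
661 hashes to 3; 3,4 taken => place at 5.
Table: [841, _, 336, 259, 18, 661, 756, 179, _, _, _]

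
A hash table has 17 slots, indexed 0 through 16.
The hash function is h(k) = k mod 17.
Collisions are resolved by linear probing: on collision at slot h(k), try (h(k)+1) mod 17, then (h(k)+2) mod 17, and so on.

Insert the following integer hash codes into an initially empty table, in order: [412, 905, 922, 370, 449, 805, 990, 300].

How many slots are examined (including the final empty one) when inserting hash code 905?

2

Insert 412: h=4, slot 4 empty → index 4.
Insert 905: h=4, slot 4 occupied → index 5.
Insert 922: h=4, slots 4,5 occupied → index 6.
Insert 370: h=13, slot 13 empty → index 13.
Insert 449: h=7, slot 7 empty → index 7.
Insert 805: h=6, slots 6,7 occupied → index 8.
Insert 990: h=4, slots 4,5,6,7,8 occupied → index 9.
Insert 300: h=11, slot 11 empty → index 11.
Table: [., ., ., ., 412, 905, 922, 449, 805, 990, ., 300, ., 370, ., ., .]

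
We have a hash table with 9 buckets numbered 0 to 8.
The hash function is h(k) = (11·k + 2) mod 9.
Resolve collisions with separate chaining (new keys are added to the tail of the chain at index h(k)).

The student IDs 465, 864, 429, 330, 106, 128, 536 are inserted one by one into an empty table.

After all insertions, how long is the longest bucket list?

3

Insert 465: h=5, bucket 5 empty -> new chain.
Insert 864: h=2, bucket 2 empty -> new chain.
Insert 429: h=5, bucket 5 nonempty -> append to chain.
Insert 330: h=5, bucket 5 nonempty -> append to chain.
Insert 106: h=7, bucket 7 empty -> new chain.
Insert 128: h=6, bucket 6 empty -> new chain.
Insert 536: h=3, bucket 3 empty -> new chain.
Final buckets:
0: -
1: -
2: 864
3: 536
4: -
5: 465 -> 429 -> 330
6: 128
7: 106
8: -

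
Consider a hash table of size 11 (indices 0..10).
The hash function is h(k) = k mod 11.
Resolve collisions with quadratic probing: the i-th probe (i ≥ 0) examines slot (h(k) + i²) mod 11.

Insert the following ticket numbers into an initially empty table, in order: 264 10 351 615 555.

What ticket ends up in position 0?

264 hashes to 0; slot 0 is free → place at 0.
10 hashes to 10; slot 10 is free → place at 10.
351 hashes to 10; 10,0 taken → place at 3.
615 hashes to 10; 10,0,3 taken → place at 8.
555 hashes to 5; slot 5 is free → place at 5.
Table: [264, ∅, ∅, 351, ∅, 555, ∅, ∅, 615, ∅, 10]

264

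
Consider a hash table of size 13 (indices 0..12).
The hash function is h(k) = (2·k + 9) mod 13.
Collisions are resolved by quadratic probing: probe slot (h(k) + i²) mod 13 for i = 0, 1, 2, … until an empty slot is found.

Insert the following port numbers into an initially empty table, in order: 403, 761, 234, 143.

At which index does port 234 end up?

0

403: h=9 -> slot 9
761: h=10 -> slot 10
234: h=9, probe 9,10,0 -> slot 0
143: h=9, probe 9,10,0,5 -> slot 5
Table: [234, -, -, -, -, 143, -, -, -, 403, 761, -, -]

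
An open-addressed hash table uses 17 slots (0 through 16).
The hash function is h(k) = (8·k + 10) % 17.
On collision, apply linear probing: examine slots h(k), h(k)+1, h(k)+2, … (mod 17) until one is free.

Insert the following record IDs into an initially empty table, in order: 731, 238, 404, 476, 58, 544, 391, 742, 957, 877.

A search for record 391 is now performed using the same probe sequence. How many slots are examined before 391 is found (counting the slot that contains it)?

7

731: h=10 -> slot 10
238: h=10, probe 10,11 -> slot 11
404: h=12 -> slot 12
476: h=10, probe 10,11,12,13 -> slot 13
58: h=15 -> slot 15
544: h=10, probe 10,11,12,13,14 -> slot 14
391: h=10, probe 10,11,12,13,14,15,16 -> slot 16
742: h=13, probe 13,14,15,16,0 -> slot 0
957: h=16, probe 16,0,1 -> slot 1
877: h=5 -> slot 5
Table: [742, 957, -, -, -, 877, -, -, -, -, 731, 238, 404, 476, 544, 58, 391]
Lookup 391: h=10, probe 10,11,12,13,14,15,16 → found at 16.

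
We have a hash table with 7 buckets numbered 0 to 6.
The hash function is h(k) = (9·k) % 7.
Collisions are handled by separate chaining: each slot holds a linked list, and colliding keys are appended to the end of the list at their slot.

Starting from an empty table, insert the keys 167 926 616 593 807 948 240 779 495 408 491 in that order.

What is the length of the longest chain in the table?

5

Insert 167: h=5, bucket 5 empty -> new chain.
Insert 926: h=4, bucket 4 empty -> new chain.
Insert 616: h=0, bucket 0 empty -> new chain.
Insert 593: h=3, bucket 3 empty -> new chain.
Insert 807: h=4, bucket 4 nonempty -> append to chain.
Insert 948: h=6, bucket 6 empty -> new chain.
Insert 240: h=4, bucket 4 nonempty -> append to chain.
Insert 779: h=4, bucket 4 nonempty -> append to chain.
Insert 495: h=3, bucket 3 nonempty -> append to chain.
Insert 408: h=4, bucket 4 nonempty -> append to chain.
Insert 491: h=2, bucket 2 empty -> new chain.
Final buckets:
0: 616
1: -
2: 491
3: 593 -> 495
4: 926 -> 807 -> 240 -> 779 -> 408
5: 167
6: 948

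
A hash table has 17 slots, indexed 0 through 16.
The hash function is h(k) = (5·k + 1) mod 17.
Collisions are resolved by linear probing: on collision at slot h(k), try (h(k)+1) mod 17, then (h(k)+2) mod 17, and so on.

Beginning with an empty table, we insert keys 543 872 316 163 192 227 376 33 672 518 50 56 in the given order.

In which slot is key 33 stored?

543: h=13 → slot 13
872: h=9 → slot 9
316: h=0 → slot 0
163: h=0, probe 0,1 → slot 1
192: h=9, probe 9,10 → slot 10
227: h=14 → slot 14
376: h=11 → slot 11
33: h=13, probe 13,14,15 → slot 15
672: h=12 → slot 12
518: h=7 → slot 7
50: h=13, probe 13,14,15,16 → slot 16
56: h=9, probe 9,10,11,12,13,14,15,16,0,1,2 → slot 2
Table: [316, 163, 56, -, -, -, -, 518, -, 872, 192, 376, 672, 543, 227, 33, 50]

15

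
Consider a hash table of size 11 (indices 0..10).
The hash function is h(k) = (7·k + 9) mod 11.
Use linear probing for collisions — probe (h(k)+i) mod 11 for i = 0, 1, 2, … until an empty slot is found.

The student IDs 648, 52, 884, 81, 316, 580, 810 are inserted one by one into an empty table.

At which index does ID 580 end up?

648: h=2 -> slot 2
52: h=10 -> slot 10
884: h=4 -> slot 4
81: h=4, probe 4,5 -> slot 5
316: h=10, probe 10,0 -> slot 0
580: h=10, probe 10,0,1 -> slot 1
810: h=3 -> slot 3
Table: [316, 580, 648, 810, 884, 81, -, -, -, -, 52]

1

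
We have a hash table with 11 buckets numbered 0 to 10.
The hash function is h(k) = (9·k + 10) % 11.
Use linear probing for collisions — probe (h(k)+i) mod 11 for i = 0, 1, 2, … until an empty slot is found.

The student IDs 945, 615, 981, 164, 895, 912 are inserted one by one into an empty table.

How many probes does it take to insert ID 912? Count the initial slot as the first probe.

5

945: h=1 -> slot 1
615: h=1, probe 1,2 -> slot 2
981: h=6 -> slot 6
164: h=1, probe 1,2,3 -> slot 3
895: h=2, probe 2,3,4 -> slot 4
912: h=1, probe 1,2,3,4,5 -> slot 5
Table: [., 945, 615, 164, 895, 912, 981, ., ., ., .]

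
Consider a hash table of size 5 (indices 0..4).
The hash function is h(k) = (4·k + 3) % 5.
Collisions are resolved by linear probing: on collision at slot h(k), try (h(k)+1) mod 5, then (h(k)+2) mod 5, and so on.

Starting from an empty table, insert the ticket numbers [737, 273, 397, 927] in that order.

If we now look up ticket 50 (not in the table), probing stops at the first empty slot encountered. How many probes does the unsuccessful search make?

2

737: h=1 → slot 1
273: h=0 → slot 0
397: h=1, probe 1,2 → slot 2
927: h=1, probe 1,2,3 → slot 3
Table: [273, 737, 397, 927, -]
Lookup 50: h=3, probe 3,4 → slot 4 empty, not found.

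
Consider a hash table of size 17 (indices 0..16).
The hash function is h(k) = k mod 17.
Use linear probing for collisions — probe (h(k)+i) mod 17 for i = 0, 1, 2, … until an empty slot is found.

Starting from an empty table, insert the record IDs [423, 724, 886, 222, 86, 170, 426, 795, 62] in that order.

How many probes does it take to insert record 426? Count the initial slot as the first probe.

423: h=15 => slot 15
724: h=10 => slot 10
886: h=2 => slot 2
222: h=1 => slot 1
86: h=1, probe 1,2,3 => slot 3
170: h=0 => slot 0
426: h=1, probe 1,2,3,4 => slot 4
795: h=13 => slot 13
62: h=11 => slot 11
Table: [170, 222, 886, 86, 426, _, _, _, _, _, 724, 62, _, 795, _, 423, _]

4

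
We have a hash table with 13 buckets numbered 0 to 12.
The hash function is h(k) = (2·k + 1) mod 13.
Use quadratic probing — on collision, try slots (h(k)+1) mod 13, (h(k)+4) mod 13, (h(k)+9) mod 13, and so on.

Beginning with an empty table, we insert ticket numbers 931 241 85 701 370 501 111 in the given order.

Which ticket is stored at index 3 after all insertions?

931: h=4 → slot 4
241: h=2 → slot 2
85: h=2, probe 2,3 → slot 3
701: h=12 → slot 12
370: h=0 → slot 0
501: h=2, probe 2,3,6 → slot 6
111: h=2, probe 2,3,6,11 → slot 11
Table: [370, ∅, 241, 85, 931, ∅, 501, ∅, ∅, ∅, ∅, 111, 701]

85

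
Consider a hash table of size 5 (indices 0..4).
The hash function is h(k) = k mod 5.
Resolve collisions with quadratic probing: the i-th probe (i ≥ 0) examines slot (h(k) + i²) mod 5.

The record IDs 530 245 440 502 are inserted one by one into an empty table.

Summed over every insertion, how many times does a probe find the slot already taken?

3

530 hashes to 0; slot 0 is free → place at 0.
245 hashes to 0; 0 taken → place at 1.
440 hashes to 0; 0,1 taken → place at 4.
502 hashes to 2; slot 2 is free → place at 2.
Table: [530, 245, 502, ., 440]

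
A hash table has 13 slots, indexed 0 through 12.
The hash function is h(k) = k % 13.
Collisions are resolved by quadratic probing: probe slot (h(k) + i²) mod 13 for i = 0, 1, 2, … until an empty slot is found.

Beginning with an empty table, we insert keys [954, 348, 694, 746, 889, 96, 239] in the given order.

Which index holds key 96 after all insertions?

954: h=5 => slot 5
348: h=10 => slot 10
694: h=5, probe 5,6 => slot 6
746: h=5, probe 5,6,9 => slot 9
889: h=5, probe 5,6,9,1 => slot 1
96: h=5, probe 5,6,9,1,8 => slot 8
239: h=5, probe 5,6,9,1,8,4 => slot 4
Table: [∅, 889, ∅, ∅, 239, 954, 694, ∅, 96, 746, 348, ∅, ∅]

8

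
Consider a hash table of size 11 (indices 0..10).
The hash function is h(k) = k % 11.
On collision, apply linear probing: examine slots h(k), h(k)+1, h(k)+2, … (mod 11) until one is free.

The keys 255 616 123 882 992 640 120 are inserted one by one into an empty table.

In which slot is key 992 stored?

5

Insert 255: h=2, slot 2 empty => index 2.
Insert 616: h=0, slot 0 empty => index 0.
Insert 123: h=2, slot 2 occupied => index 3.
Insert 882: h=2, slots 2,3 occupied => index 4.
Insert 992: h=2, slots 2,3,4 occupied => index 5.
Insert 640: h=2, slots 2,3,4,5 occupied => index 6.
Insert 120: h=10, slot 10 empty => index 10.
Table: [616, —, 255, 123, 882, 992, 640, —, —, —, 120]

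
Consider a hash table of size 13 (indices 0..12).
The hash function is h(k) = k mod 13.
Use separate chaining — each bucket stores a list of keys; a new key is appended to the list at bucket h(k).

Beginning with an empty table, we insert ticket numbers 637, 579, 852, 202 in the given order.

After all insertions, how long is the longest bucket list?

637 -> bucket 0
579 -> bucket 7
852 -> bucket 7 (collision)
202 -> bucket 7 (collision)
Final buckets:
0: 637
1: ∅
2: ∅
3: ∅
4: ∅
5: ∅
6: ∅
7: 579 -> 852 -> 202
8: ∅
9: ∅
10: ∅
11: ∅
12: ∅

3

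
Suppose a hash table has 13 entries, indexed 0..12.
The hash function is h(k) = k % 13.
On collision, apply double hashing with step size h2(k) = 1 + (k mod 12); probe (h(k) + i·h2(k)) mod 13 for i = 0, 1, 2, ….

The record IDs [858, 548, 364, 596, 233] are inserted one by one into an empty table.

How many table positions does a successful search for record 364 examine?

858: h=0 → slot 0
548: h=2 → slot 2
364: h=0, h2=5, probe 0,5 → slot 5
596: h=11 → slot 11
233: h=12 → slot 12
Table: [858, -, 548, -, -, 364, -, -, -, -, -, 596, 233]
Lookup 364: h=0, h2=5, probe 0,5 → found at 5.

2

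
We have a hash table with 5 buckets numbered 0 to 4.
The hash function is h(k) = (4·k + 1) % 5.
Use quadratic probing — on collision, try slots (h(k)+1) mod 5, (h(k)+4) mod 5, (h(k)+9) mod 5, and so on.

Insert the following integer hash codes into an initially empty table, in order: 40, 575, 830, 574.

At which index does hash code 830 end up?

0

40 hashes to 1; slot 1 is free => place at 1.
575 hashes to 1; 1 taken => place at 2.
830 hashes to 1; 1,2 taken => place at 0.
574 hashes to 2; 2 taken => place at 3.
Table: [830, 40, 575, 574, _]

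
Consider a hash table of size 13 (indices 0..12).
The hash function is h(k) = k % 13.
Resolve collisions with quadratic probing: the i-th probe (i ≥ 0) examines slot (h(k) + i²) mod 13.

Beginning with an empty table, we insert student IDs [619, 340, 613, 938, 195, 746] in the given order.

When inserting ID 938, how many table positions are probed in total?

619 hashes to 8; slot 8 is free -> place at 8.
340 hashes to 2; slot 2 is free -> place at 2.
613 hashes to 2; 2 taken -> place at 3.
938 hashes to 2; 2,3 taken -> place at 6.
195 hashes to 0; slot 0 is free -> place at 0.
746 hashes to 5; slot 5 is free -> place at 5.
Table: [195, ., 340, 613, ., 746, 938, ., 619, ., ., ., .]

3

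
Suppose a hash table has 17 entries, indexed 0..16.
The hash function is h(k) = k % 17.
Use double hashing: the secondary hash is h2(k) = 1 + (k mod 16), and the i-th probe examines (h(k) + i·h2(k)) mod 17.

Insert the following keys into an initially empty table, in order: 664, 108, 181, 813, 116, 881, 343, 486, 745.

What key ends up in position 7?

745

Insert 664: h=1, slot 1 empty -> index 1.
Insert 108: h=6, slot 6 empty -> index 6.
Insert 181: h=11, slot 11 empty -> index 11.
Insert 813: h=14, slot 14 empty -> index 14.
Insert 116: h=14, h2=5, slot 14 occupied -> index 2.
Insert 881: h=14, h2=2, slot 14 occupied -> index 16.
Insert 343: h=3, slot 3 empty -> index 3.
Insert 486: h=10, slot 10 empty -> index 10.
Insert 745: h=14, h2=10, slot 14 occupied -> index 7.
Table: [_, 664, 116, 343, _, _, 108, 745, _, _, 486, 181, _, _, 813, _, 881]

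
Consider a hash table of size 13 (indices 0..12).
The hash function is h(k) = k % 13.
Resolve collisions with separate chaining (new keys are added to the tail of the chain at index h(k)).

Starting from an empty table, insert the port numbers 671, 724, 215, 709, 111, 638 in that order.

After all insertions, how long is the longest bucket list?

3

671 → bucket 8
724 → bucket 9
215 → bucket 7
709 → bucket 7 (collision)
111 → bucket 7 (collision)
638 → bucket 1
Final buckets:
0: ∅
1: 638
2: ∅
3: ∅
4: ∅
5: ∅
6: ∅
7: 215 -> 709 -> 111
8: 671
9: 724
10: ∅
11: ∅
12: ∅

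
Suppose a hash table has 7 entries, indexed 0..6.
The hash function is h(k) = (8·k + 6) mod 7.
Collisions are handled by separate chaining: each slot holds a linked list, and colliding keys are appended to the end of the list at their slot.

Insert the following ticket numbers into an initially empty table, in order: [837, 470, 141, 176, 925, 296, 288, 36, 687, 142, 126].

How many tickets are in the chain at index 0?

837 → bucket 3
470 → bucket 0
141 → bucket 0 (collision)
176 → bucket 0 (collision)
925 → bucket 0 (collision)
296 → bucket 1
288 → bucket 0 (collision)
36 → bucket 0 (collision)
687 → bucket 0 (collision)
142 → bucket 1 (collision)
126 → bucket 6
Final buckets:
0: 470 -> 141 -> 176 -> 925 -> 288 -> 36 -> 687
1: 296 -> 142
2: .
3: 837
4: .
5: .
6: 126

7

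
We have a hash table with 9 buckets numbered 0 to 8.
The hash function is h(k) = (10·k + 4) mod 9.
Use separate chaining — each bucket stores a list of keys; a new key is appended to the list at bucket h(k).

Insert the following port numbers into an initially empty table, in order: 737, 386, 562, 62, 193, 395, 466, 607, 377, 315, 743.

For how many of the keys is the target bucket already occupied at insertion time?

737 -> bucket 3
386 -> bucket 3 (collision)
562 -> bucket 8
62 -> bucket 3 (collision)
193 -> bucket 8 (collision)
395 -> bucket 3 (collision)
466 -> bucket 2
607 -> bucket 8 (collision)
377 -> bucket 3 (collision)
315 -> bucket 4
743 -> bucket 0
Final buckets:
0: 743
1: _
2: 466
3: 737 -> 386 -> 62 -> 395 -> 377
4: 315
5: _
6: _
7: _
8: 562 -> 193 -> 607

6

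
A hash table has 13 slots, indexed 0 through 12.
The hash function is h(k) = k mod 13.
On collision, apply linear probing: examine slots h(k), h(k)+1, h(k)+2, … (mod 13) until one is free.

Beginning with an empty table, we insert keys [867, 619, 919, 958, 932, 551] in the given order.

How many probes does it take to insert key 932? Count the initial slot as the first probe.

4

867 hashes to 9; slot 9 is free => place at 9.
619 hashes to 8; slot 8 is free => place at 8.
919 hashes to 9; 9 taken => place at 10.
958 hashes to 9; 9,10 taken => place at 11.
932 hashes to 9; 9,10,11 taken => place at 12.
551 hashes to 5; slot 5 is free => place at 5.
Table: [∅, ∅, ∅, ∅, ∅, 551, ∅, ∅, 619, 867, 919, 958, 932]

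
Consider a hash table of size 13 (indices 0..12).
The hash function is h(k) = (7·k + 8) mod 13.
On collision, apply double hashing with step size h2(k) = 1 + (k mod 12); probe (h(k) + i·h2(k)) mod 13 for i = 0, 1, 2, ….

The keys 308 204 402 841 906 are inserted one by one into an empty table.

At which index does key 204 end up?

7

308: h=6 -> slot 6
204: h=6, h2=1, probe 6,7 -> slot 7
402: h=1 -> slot 1
841: h=6, h2=2, probe 6,8 -> slot 8
906: h=6, h2=7, probe 6,0 -> slot 0
Table: [906, 402, —, —, —, —, 308, 204, 841, —, —, —, —]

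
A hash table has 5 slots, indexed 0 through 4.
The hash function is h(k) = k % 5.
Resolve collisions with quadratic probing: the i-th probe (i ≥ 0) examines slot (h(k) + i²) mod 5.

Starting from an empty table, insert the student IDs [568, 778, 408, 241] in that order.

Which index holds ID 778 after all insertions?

4

Insert 568: h=3, slot 3 empty → index 3.
Insert 778: h=3, slot 3 occupied → index 4.
Insert 408: h=3, slots 3,4 occupied → index 2.
Insert 241: h=1, slot 1 empty → index 1.
Table: [_, 241, 408, 568, 778]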